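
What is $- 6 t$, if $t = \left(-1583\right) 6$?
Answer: $56988$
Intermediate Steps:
$t = -9498$
$- 6 t = \left(-6\right) \left(-9498\right) = 56988$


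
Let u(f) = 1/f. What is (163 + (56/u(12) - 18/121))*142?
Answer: 14344414/121 ≈ 1.1855e+5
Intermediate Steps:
(163 + (56/u(12) - 18/121))*142 = (163 + (56/(1/12) - 18/121))*142 = (163 + (56/(1/12) - 18*1/121))*142 = (163 + (56*12 - 18/121))*142 = (163 + (672 - 18/121))*142 = (163 + 81294/121)*142 = (101017/121)*142 = 14344414/121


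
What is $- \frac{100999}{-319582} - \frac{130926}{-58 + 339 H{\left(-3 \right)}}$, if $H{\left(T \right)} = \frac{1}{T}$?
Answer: $\frac{13952954587}{18216174} \approx 765.96$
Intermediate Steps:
$- \frac{100999}{-319582} - \frac{130926}{-58 + 339 H{\left(-3 \right)}} = - \frac{100999}{-319582} - \frac{130926}{-58 + \frac{339}{-3}} = \left(-100999\right) \left(- \frac{1}{319582}\right) - \frac{130926}{-58 + 339 \left(- \frac{1}{3}\right)} = \frac{100999}{319582} - \frac{130926}{-58 - 113} = \frac{100999}{319582} - \frac{130926}{-171} = \frac{100999}{319582} - - \frac{43642}{57} = \frac{100999}{319582} + \frac{43642}{57} = \frac{13952954587}{18216174}$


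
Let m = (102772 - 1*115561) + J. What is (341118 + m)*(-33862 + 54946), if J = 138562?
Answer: 9843929844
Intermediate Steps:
m = 125773 (m = (102772 - 1*115561) + 138562 = (102772 - 115561) + 138562 = -12789 + 138562 = 125773)
(341118 + m)*(-33862 + 54946) = (341118 + 125773)*(-33862 + 54946) = 466891*21084 = 9843929844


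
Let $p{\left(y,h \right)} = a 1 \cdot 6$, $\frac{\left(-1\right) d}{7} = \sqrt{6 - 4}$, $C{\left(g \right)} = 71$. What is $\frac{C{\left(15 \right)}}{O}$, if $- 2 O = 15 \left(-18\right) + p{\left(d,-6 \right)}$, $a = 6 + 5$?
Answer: $\frac{71}{102} \approx 0.69608$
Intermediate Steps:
$a = 11$
$d = - 7 \sqrt{2}$ ($d = - 7 \sqrt{6 - 4} = - 7 \sqrt{2} \approx -9.8995$)
$p{\left(y,h \right)} = 66$ ($p{\left(y,h \right)} = 11 \cdot 1 \cdot 6 = 11 \cdot 6 = 66$)
$O = 102$ ($O = - \frac{15 \left(-18\right) + 66}{2} = - \frac{-270 + 66}{2} = \left(- \frac{1}{2}\right) \left(-204\right) = 102$)
$\frac{C{\left(15 \right)}}{O} = \frac{71}{102}$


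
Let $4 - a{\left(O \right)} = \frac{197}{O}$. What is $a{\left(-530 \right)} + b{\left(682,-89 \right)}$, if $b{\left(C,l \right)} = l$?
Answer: $- \frac{44853}{530} \approx -84.628$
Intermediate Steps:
$a{\left(O \right)} = 4 - \frac{197}{O}$
$a{\left(-530 \right)} + b{\left(682,-89 \right)} = \left(4 - \frac{197}{-530}\right) - 89 = \left(4 - - \frac{197}{530}\right) - 89 = \left(4 + \frac{197}{530}\right) - 89 = \frac{2317}{530} - 89 = - \frac{44853}{530}$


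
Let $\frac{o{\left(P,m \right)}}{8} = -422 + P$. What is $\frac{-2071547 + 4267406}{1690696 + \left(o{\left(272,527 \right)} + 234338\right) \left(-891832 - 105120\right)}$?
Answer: $- \frac{2195859}{232425704680} \approx -9.4476 \cdot 10^{-6}$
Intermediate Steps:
$o{\left(P,m \right)} = -3376 + 8 P$ ($o{\left(P,m \right)} = 8 \left(-422 + P\right) = -3376 + 8 P$)
$\frac{-2071547 + 4267406}{1690696 + \left(o{\left(272,527 \right)} + 234338\right) \left(-891832 - 105120\right)} = \frac{-2071547 + 4267406}{1690696 + \left(\left(-3376 + 8 \cdot 272\right) + 234338\right) \left(-891832 - 105120\right)} = \frac{2195859}{1690696 + \left(\left(-3376 + 2176\right) + 234338\right) \left(-996952\right)} = \frac{2195859}{1690696 + \left(-1200 + 234338\right) \left(-996952\right)} = \frac{2195859}{1690696 + 233138 \left(-996952\right)} = \frac{2195859}{1690696 - 232427395376} = \frac{2195859}{-232425704680} = 2195859 \left(- \frac{1}{232425704680}\right) = - \frac{2195859}{232425704680}$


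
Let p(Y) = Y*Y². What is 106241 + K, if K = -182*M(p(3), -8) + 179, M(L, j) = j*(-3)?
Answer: 102052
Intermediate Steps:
p(Y) = Y³
M(L, j) = -3*j
K = -4189 (K = -(-546)*(-8) + 179 = -182*24 + 179 = -4368 + 179 = -4189)
106241 + K = 106241 - 4189 = 102052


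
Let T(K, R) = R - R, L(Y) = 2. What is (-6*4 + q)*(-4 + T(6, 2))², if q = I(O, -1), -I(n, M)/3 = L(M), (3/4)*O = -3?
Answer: -480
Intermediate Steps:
O = -4 (O = (4/3)*(-3) = -4)
I(n, M) = -6 (I(n, M) = -3*2 = -6)
q = -6
T(K, R) = 0
(-6*4 + q)*(-4 + T(6, 2))² = (-6*4 - 6)*(-4 + 0)² = (-24 - 6)*(-4)² = -30*16 = -480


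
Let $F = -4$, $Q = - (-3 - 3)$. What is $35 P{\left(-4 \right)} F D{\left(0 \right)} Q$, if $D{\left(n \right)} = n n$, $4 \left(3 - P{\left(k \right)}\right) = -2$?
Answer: $0$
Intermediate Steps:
$Q = 6$ ($Q = \left(-1\right) \left(-6\right) = 6$)
$P{\left(k \right)} = \frac{7}{2}$ ($P{\left(k \right)} = 3 - - \frac{1}{2} = 3 + \frac{1}{2} = \frac{7}{2}$)
$D{\left(n \right)} = n^{2}$
$35 P{\left(-4 \right)} F D{\left(0 \right)} Q = 35 \cdot \frac{7}{2} \left(-4\right) 0^{2} \cdot 6 = 35 \left(\left(-14\right) 0\right) 6 = 35 \cdot 0 \cdot 6 = 0 \cdot 6 = 0$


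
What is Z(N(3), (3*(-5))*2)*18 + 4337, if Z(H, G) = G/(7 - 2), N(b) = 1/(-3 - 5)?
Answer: 4229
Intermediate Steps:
N(b) = -⅛ (N(b) = 1/(-8) = -⅛)
Z(H, G) = G/5
Z(N(3), (3*(-5))*2)*18 + 4337 = (((3*(-5))*2)/5)*18 + 4337 = ((-15*2)/5)*18 + 4337 = ((⅕)*(-30))*18 + 4337 = -6*18 + 4337 = -108 + 4337 = 4229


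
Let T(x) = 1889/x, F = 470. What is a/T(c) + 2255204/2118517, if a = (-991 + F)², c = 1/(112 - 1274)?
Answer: 4375161000675/4650182948306 ≈ 0.94086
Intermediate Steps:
c = -1/1162 (c = 1/(-1162) = -1/1162 ≈ -0.00086058)
a = 271441 (a = (-991 + 470)² = (-521)² = 271441)
a/T(c) + 2255204/2118517 = 271441/((1889/(-1/1162))) + 2255204/2118517 = 271441/((1889*(-1162))) + 2255204*(1/2118517) = 271441/(-2195018) + 2255204/2118517 = 271441*(-1/2195018) + 2255204/2118517 = -271441/2195018 + 2255204/2118517 = 4375161000675/4650182948306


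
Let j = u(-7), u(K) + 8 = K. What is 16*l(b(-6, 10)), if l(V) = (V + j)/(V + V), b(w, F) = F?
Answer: -4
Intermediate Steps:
u(K) = -8 + K
j = -15 (j = -8 - 7 = -15)
l(V) = (-15 + V)/(2*V) (l(V) = (V - 15)/(V + V) = (-15 + V)/((2*V)) = (-15 + V)*(1/(2*V)) = (-15 + V)/(2*V))
16*l(b(-6, 10)) = 16*((½)*(-15 + 10)/10) = 16*((½)*(⅒)*(-5)) = 16*(-¼) = -4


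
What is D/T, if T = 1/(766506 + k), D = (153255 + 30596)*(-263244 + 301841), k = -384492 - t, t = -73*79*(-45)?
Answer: 869264792160453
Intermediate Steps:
t = 259515 (t = -5767*(-45) = 259515)
k = -644007 (k = -384492 - 1*259515 = -384492 - 259515 = -644007)
D = 7096097047 (D = 183851*38597 = 7096097047)
T = 1/122499 (T = 1/(766506 - 644007) = 1/122499 ≈ 8.1633e-6)
D/T = 7096097047/(1/122499) = 7096097047*122499 = 869264792160453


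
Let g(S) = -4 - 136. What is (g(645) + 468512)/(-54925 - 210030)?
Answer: -468372/264955 ≈ -1.7677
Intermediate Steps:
g(S) = -140
(g(645) + 468512)/(-54925 - 210030) = (-140 + 468512)/(-54925 - 210030) = 468372/(-264955) = 468372*(-1/264955) = -468372/264955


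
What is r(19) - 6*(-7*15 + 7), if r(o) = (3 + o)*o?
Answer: 1006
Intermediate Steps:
r(o) = o*(3 + o)
r(19) - 6*(-7*15 + 7) = 19*(3 + 19) - 6*(-7*15 + 7) = 19*22 - 6*(-105 + 7) = 418 - 6*(-98) = 418 + 588 = 1006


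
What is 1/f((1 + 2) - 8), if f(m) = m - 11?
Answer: -1/16 ≈ -0.062500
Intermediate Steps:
f(m) = -11 + m
1/f((1 + 2) - 8) = 1/(-11 + ((1 + 2) - 8)) = 1/(-11 + (3 - 8)) = 1/(-11 - 5) = 1/(-16) = -1/16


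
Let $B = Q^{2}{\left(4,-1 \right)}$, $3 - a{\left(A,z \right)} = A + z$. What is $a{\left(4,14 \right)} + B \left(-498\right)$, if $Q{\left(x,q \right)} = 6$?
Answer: $-17943$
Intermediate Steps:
$a{\left(A,z \right)} = 3 - A - z$ ($a{\left(A,z \right)} = 3 - \left(A + z\right) = 3 - A - z$)
$B = 36$ ($B = 6^{2} = 36$)
$a{\left(4,14 \right)} + B \left(-498\right) = \left(3 - 4 - 14\right) + 36 \left(-498\right) = \left(3 - 4 - 14\right) - 17928 = -15 - 17928 = -17943$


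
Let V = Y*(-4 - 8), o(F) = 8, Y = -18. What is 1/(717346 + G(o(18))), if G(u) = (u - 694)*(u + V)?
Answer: 1/563682 ≈ 1.7740e-6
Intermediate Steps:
V = 216 (V = -18*(-4 - 8) = -18*(-12) = 216)
G(u) = (-694 + u)*(216 + u) (G(u) = (u - 694)*(u + 216) = (-694 + u)*(216 + u))
1/(717346 + G(o(18))) = 1/(717346 + (-149904 + 8² - 478*8)) = 1/(717346 + (-149904 + 64 - 3824)) = 1/(717346 - 153664) = 1/563682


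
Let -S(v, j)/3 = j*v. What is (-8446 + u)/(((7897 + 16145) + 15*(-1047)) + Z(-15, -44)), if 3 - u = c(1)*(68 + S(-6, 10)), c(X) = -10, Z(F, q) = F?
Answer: -5963/8322 ≈ -0.71653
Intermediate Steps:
S(v, j) = -3*j*v
u = 2483 (u = 3 - (-10)*(68 - 3*10*(-6)) = 3 - (-10)*(68 + 180) = 3 - (-10)*248 = 3 - 1*(-2480) = 3 + 2480 = 2483)
(-8446 + u)/(((7897 + 16145) + 15*(-1047)) + Z(-15, -44)) = (-8446 + 2483)/(((7897 + 16145) + 15*(-1047)) - 15) = -5963/((24042 - 15705) - 15) = -5963/(8337 - 15) = -5963/8322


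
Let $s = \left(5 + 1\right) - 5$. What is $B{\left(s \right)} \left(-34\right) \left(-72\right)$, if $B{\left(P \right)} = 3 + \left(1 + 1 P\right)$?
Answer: $12240$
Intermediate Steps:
$s = 1$ ($s = 6 - 5 = 1$)
$B{\left(P \right)} = 4 + P$ ($B{\left(P \right)} = 3 + \left(1 + P\right) = 4 + P$)
$B{\left(s \right)} \left(-34\right) \left(-72\right) = \left(4 + 1\right) \left(-34\right) \left(-72\right) = 5 \left(-34\right) \left(-72\right) = \left(-170\right) \left(-72\right) = 12240$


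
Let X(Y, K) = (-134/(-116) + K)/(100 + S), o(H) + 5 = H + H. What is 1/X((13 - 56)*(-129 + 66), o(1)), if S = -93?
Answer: -406/107 ≈ -3.7944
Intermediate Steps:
o(H) = -5 + 2*H (o(H) = -5 + (H + H) = -5 + 2*H)
X(Y, K) = 67/406 + K/7 (X(Y, K) = (-134/(-116) + K)/(100 - 93) = (-134*(-1/116) + K)/7 = (67/58 + K)*(⅐) = 67/406 + K/7)
1/X((13 - 56)*(-129 + 66), o(1)) = 1/(67/406 + (-5 + 2*1)/7) = 1/(67/406 + (-5 + 2)/7) = 1/(67/406 + (⅐)*(-3)) = 1/(67/406 - 3/7) = 1/(-107/406) = -406/107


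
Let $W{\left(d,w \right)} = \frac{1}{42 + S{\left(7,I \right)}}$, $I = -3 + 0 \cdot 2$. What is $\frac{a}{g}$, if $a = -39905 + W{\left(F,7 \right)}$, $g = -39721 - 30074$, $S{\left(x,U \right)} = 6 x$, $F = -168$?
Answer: $\frac{304729}{532980} \approx 0.57175$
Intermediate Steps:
$I = -3$ ($I = -3 + 0 = -3$)
$W{\left(d,w \right)} = \frac{1}{84}$ ($W{\left(d,w \right)} = \frac{1}{42 + 6 \cdot 7} = \frac{1}{42 + 42} = \frac{1}{84}$)
$g = -69795$ ($g = -39721 - 30074 = -69795$)
$a = - \frac{3352019}{84}$ ($a = -39905 + \frac{1}{84} = - \frac{3352019}{84} \approx -39905.0$)
$\frac{a}{g} = - \frac{3352019}{84 \left(-69795\right)} = \left(- \frac{3352019}{84}\right) \left(- \frac{1}{69795}\right) = \frac{304729}{532980}$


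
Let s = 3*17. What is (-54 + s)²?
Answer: 9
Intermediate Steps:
s = 51
(-54 + s)² = (-54 + 51)² = (-3)² = 9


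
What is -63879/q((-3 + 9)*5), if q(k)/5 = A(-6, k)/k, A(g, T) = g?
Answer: 63879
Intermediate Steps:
q(k) = -30/k (q(k) = 5*(-6/k) = -30/k)
-63879/q((-3 + 9)*5) = -63879/((-30*1/(5*(-3 + 9)))) = -63879/((-30/(6*5))) = -63879*(-1/1) = -63879/((-30*1/30)) = -63879/(-1) = -63879*(-1) = 63879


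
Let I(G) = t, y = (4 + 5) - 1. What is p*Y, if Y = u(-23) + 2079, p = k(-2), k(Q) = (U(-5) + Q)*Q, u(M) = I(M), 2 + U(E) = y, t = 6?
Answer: -16680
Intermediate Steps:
y = 8 (y = 9 - 1 = 8)
U(E) = 6 (U(E) = -2 + 8 = 6)
I(G) = 6
u(M) = 6
k(Q) = Q*(6 + Q) (k(Q) = (6 + Q)*Q = Q*(6 + Q))
p = -8 (p = -2*(6 - 2) = -2*4 = -8)
Y = 2085 (Y = 6 + 2079 = 2085)
p*Y = -8*2085 = -16680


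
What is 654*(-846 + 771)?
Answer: -49050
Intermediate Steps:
654*(-846 + 771) = 654*(-75) = -49050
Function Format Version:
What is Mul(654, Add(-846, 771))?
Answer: -49050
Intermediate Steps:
Mul(654, Add(-846, 771)) = Mul(654, -75) = -49050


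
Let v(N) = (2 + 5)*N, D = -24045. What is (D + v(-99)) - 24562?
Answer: -49300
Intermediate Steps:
v(N) = 7*N
(D + v(-99)) - 24562 = (-24045 + 7*(-99)) - 24562 = (-24045 - 693) - 24562 = -24738 - 24562 = -49300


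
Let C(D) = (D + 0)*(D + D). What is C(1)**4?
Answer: 16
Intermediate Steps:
C(D) = 2*D**2 (C(D) = D*(2*D) = 2*D**2)
C(1)**4 = (2*1**2)**4 = (2*1)**4 = 2**4 = 16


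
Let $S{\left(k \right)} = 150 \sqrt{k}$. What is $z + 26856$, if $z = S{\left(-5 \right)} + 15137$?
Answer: $41993 + 150 i \sqrt{5} \approx 41993.0 + 335.41 i$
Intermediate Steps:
$z = 15137 + 150 i \sqrt{5}$ ($z = 150 \sqrt{-5} + 15137 = 150 i \sqrt{5} + 15137 = 15137 + 150 i \sqrt{5} \approx 15137.0 + 335.41 i$)
$z + 26856 = \left(15137 + 150 i \sqrt{5}\right) + 26856 = 41993 + 150 i \sqrt{5}$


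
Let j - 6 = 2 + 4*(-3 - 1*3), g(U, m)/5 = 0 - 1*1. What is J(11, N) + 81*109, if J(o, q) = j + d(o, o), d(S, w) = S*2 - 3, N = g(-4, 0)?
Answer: 8832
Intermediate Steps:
g(U, m) = -5 (g(U, m) = 5*(0 - 1*1) = 5*(0 - 1) = 5*(-1) = -5)
N = -5
d(S, w) = -3 + 2*S (d(S, w) = 2*S - 3 = -3 + 2*S)
j = -16 (j = 6 + (2 + 4*(-3 - 1*3)) = 6 + (2 + 4*(-3 - 3)) = 6 + (2 + 4*(-6)) = 6 + (2 - 24) = 6 - 22 = -16)
J(o, q) = -19 + 2*o (J(o, q) = -16 + (-3 + 2*o) = -19 + 2*o)
J(11, N) + 81*109 = (-19 + 2*11) + 81*109 = (-19 + 22) + 8829 = 3 + 8829 = 8832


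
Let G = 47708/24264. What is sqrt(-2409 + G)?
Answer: I*sqrt(9841119158)/2022 ≈ 49.062*I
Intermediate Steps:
G = 11927/6066 (G = 47708*(1/24264) = 11927/6066 ≈ 1.9662)
sqrt(-2409 + G) = sqrt(-2409 + 11927/6066) = sqrt(-14601067/6066) = I*sqrt(9841119158)/2022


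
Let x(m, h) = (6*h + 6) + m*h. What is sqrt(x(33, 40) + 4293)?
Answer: 3*sqrt(651) ≈ 76.544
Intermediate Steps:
x(m, h) = 6 + 6*h + h*m (x(m, h) = (6 + 6*h) + h*m = 6 + 6*h + h*m)
sqrt(x(33, 40) + 4293) = sqrt((6 + 6*40 + 40*33) + 4293) = sqrt((6 + 240 + 1320) + 4293) = sqrt(1566 + 4293) = sqrt(5859) = 3*sqrt(651)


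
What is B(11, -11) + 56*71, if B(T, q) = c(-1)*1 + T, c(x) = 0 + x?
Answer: 3986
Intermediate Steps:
c(x) = x
B(T, q) = -1 + T (B(T, q) = -1*1 + T = -1 + T)
B(11, -11) + 56*71 = (-1 + 11) + 56*71 = 10 + 3976 = 3986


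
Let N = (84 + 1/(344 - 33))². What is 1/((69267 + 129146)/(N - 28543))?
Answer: -2078191878/19190703773 ≈ -0.10829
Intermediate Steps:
N = 682515625/96721 (N = (84 + 1/311)² = (26125/311)² = 682515625/96721 ≈ 7056.5)
1/((69267 + 129146)/(N - 28543)) = 1/((69267 + 129146)/(682515625/96721 - 28543)) = 1/(198413/(-2078191878/96721)) = 1/(198413*(-96721/2078191878)) = 1/(-19190703773/2078191878) = -2078191878/19190703773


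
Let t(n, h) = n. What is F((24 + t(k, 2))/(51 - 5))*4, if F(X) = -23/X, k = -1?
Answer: -184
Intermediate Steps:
F((24 + t(k, 2))/(51 - 5))*4 = -23*(51 - 5)/(24 - 1)*4 = -23/(23/46)*4 = -23/(23*(1/46))*4 = -23/1/2*4 = -23*2*4 = -46*4 = -184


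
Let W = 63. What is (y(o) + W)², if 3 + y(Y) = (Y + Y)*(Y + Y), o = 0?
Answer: 3600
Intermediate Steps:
y(Y) = -3 + 4*Y² (y(Y) = -3 + (Y + Y)*(Y + Y) = -3 + (2*Y)*(2*Y) = -3 + 4*Y²)
(y(o) + W)² = ((-3 + 4*0²) + 63)² = ((-3 + 4*0) + 63)² = ((-3 + 0) + 63)² = (-3 + 63)² = 60² = 3600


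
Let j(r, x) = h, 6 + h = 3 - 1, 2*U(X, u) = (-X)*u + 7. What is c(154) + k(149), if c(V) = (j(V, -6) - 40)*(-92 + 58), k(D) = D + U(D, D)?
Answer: -9452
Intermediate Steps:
U(X, u) = 7/2 - X*u/2 (U(X, u) = ((-X)*u + 7)/2 = (-X*u + 7)/2 = (7 - X*u)/2 = 7/2 - X*u/2)
k(D) = 7/2 + D - D²/2 (k(D) = D + (7/2 - D*D/2) = D + (7/2 - D²/2) = 7/2 + D - D²/2)
h = -4 (h = -6 + (3 - 1) = -6 + 2 = -4)
j(r, x) = -4
c(V) = 1496 (c(V) = (-4 - 40)*(-92 + 58) = -44*(-34) = 1496)
c(154) + k(149) = 1496 + (7/2 + 149 - ½*149²) = 1496 + (7/2 + 149 - ½*22201) = 1496 + (7/2 + 149 - 22201/2) = 1496 - 10948 = -9452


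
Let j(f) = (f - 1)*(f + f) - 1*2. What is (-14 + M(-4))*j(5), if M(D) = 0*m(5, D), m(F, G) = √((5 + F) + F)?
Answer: -532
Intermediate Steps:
m(F, G) = √(5 + 2*F)
j(f) = -2 + 2*f*(-1 + f) (j(f) = (-1 + f)*(2*f) - 2 = 2*f*(-1 + f) - 2 = -2 + 2*f*(-1 + f))
M(D) = 0 (M(D) = 0*√(5 + 2*5) = 0*√(5 + 10) = 0*√15 = 0)
(-14 + M(-4))*j(5) = (-14 + 0)*(-2 - 2*5 + 2*5²) = -14*(-2 - 10 + 2*25) = -14*(-2 - 10 + 50) = -14*38 = -532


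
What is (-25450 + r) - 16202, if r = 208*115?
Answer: -17732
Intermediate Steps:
r = 23920
(-25450 + r) - 16202 = (-25450 + 23920) - 16202 = -1530 - 16202 = -17732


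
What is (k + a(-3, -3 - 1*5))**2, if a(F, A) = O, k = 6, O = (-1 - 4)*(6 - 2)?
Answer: 196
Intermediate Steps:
O = -20 (O = -5*4 = -20)
a(F, A) = -20
(k + a(-3, -3 - 1*5))**2 = (6 - 20)**2 = (-14)**2 = 196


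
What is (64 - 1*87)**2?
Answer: 529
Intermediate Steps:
(64 - 1*87)**2 = (64 - 87)**2 = (-23)**2 = 529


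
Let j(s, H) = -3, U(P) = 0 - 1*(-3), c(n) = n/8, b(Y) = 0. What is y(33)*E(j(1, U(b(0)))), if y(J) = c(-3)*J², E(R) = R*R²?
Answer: 88209/8 ≈ 11026.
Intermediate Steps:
c(n) = n/8 (c(n) = n*(⅛) = n/8)
U(P) = 3 (U(P) = 0 + 3 = 3)
E(R) = R³
y(J) = -3*J²/8 (y(J) = ((⅛)*(-3))*J² = -3*J²/8)
y(33)*E(j(1, U(b(0)))) = -3/8*33²*(-3)³ = -3/8*1089*(-27) = -3267/8*(-27) = 88209/8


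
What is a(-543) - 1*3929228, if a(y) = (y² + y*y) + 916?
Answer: -3338614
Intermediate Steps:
a(y) = 916 + 2*y² (a(y) = (y² + y²) + 916 = 2*y² + 916 = 916 + 2*y²)
a(-543) - 1*3929228 = (916 + 2*(-543)²) - 1*3929228 = (916 + 2*294849) - 3929228 = (916 + 589698) - 3929228 = 590614 - 3929228 = -3338614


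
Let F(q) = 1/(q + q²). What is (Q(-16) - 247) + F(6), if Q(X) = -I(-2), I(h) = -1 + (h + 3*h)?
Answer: -9995/42 ≈ -237.98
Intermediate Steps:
I(h) = -1 + 4*h
Q(X) = 9 (Q(X) = -(-1 + 4*(-2)) = -(-1 - 8) = -1*(-9) = 9)
(Q(-16) - 247) + F(6) = (9 - 247) + 1/(6*(1 + 6)) = -238 + (⅙)/7 = -238 + (⅙)*(⅐) = -238 + 1/42 = -9995/42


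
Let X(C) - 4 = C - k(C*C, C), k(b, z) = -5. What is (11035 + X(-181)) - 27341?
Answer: -16478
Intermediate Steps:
X(C) = 9 + C (X(C) = 4 + (C - 1*(-5)) = 4 + (C + 5) = 4 + (5 + C) = 9 + C)
(11035 + X(-181)) - 27341 = (11035 + (9 - 181)) - 27341 = (11035 - 172) - 27341 = 10863 - 27341 = -16478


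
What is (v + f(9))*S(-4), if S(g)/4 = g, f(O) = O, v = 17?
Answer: -416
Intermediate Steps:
S(g) = 4*g
(v + f(9))*S(-4) = (17 + 9)*(4*(-4)) = 26*(-16) = -416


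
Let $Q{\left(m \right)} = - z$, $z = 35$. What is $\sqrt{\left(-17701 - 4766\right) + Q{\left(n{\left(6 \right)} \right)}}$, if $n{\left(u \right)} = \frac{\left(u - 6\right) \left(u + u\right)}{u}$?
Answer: $i \sqrt{22502} \approx 150.01 i$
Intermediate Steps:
$n{\left(u \right)} = -12 + 2 u$ ($n{\left(u \right)} = \frac{\left(-6 + u\right) 2 u}{u} = \frac{2 u \left(-6 + u\right)}{u} = -12 + 2 u$)
$Q{\left(m \right)} = -35$ ($Q{\left(m \right)} = \left(-1\right) 35 = -35$)
$\sqrt{\left(-17701 - 4766\right) + Q{\left(n{\left(6 \right)} \right)}} = \sqrt{\left(-17701 - 4766\right) - 35} = \sqrt{-22467 - 35} = \sqrt{-22502} = i \sqrt{22502}$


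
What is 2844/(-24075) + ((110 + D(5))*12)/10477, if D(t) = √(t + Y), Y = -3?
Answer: 220268/28025975 + 12*√2/10477 ≈ 0.0094792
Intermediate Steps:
D(t) = √(-3 + t) (D(t) = √(t - 3) = √(-3 + t))
2844/(-24075) + ((110 + D(5))*12)/10477 = 2844/(-24075) + ((110 + √(-3 + 5))*12)/10477 = 2844*(-1/24075) + ((110 + √2)*12)*(1/10477) = -316/2675 + (1320 + 12*√2)*(1/10477) = -316/2675 + (1320/10477 + 12*√2/10477) = 220268/28025975 + 12*√2/10477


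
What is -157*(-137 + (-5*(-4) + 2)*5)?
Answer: 4239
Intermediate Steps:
-157*(-137 + (-5*(-4) + 2)*5) = -157*(-137 + (20 + 2)*5) = -157*(-137 + 22*5) = -157*(-137 + 110) = -157*(-27) = 4239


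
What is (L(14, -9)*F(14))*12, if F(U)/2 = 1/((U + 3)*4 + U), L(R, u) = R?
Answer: 168/41 ≈ 4.0976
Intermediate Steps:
F(U) = 2/(12 + 5*U) (F(U) = 2/((U + 3)*4 + U) = 2/((3 + U)*4 + U) = 2/((12 + 4*U) + U) = 2/(12 + 5*U))
(L(14, -9)*F(14))*12 = (14*(2/(12 + 5*14)))*12 = (14*(2/(12 + 70)))*12 = (14*(2/82))*12 = (14*(2*(1/82)))*12 = (14*(1/41))*12 = (14/41)*12 = 168/41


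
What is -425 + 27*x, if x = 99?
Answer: 2248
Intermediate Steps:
-425 + 27*x = -425 + 27*99 = -425 + 2673 = 2248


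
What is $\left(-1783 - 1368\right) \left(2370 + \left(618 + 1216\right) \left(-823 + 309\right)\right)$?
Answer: $2962904206$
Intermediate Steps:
$\left(-1783 - 1368\right) \left(2370 + \left(618 + 1216\right) \left(-823 + 309\right)\right) = - 3151 \left(2370 + 1834 \left(-514\right)\right) = - 3151 \left(2370 - 942676\right) = \left(-3151\right) \left(-940306\right) = 2962904206$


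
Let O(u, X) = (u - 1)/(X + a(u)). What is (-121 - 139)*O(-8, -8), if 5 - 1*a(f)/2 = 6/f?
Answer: 4680/7 ≈ 668.57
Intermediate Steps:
a(f) = 10 - 12/f
O(u, X) = (-1 + u)/(10 + X - 12/u) (O(u, X) = (u - 1)/(X + (10 - 12/u)) = (-1 + u)/(10 + X - 12/u))
(-121 - 139)*O(-8, -8) = (-121 - 139)*(-8*(-1 - 8)/(-12 + 10*(-8) - 8*(-8))) = -(-2080)*(-9)/(-12 - 80 + 64) = -(-2080)*(-9)/(-28) = -(-2080)*(-1)*(-9)/28 = -260*(-18/7) = 4680/7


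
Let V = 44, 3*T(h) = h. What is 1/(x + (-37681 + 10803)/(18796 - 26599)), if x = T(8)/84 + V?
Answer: 54621/2593204 ≈ 0.021063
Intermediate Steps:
T(h) = h/3
x = 2774/63 (x = ((⅓)*8)/84 + 44 = (8/3)*(1/84) + 44 = 2/63 + 44 = 2774/63 ≈ 44.032)
1/(x + (-37681 + 10803)/(18796 - 26599)) = 1/(2774/63 + (-37681 + 10803)/(18796 - 26599)) = 1/(2774/63 - 26878/(-7803)) = 1/(2774/63 - 26878*(-1/7803)) = 1/(2774/63 + 26878/7803) = 1/(2593204/54621) = 54621/2593204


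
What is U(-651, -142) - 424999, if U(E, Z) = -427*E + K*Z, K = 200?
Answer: -175422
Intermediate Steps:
U(E, Z) = -427*E + 200*Z
U(-651, -142) - 424999 = (-427*(-651) + 200*(-142)) - 424999 = (277977 - 28400) - 424999 = 249577 - 424999 = -175422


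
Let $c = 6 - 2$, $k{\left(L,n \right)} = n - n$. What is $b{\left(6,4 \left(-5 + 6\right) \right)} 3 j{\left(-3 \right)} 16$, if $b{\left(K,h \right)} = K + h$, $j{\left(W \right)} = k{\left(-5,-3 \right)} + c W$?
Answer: $-5760$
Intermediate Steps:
$k{\left(L,n \right)} = 0$
$c = 4$
$j{\left(W \right)} = 4 W$ ($j{\left(W \right)} = 0 + 4 W = 4 W$)
$b{\left(6,4 \left(-5 + 6\right) \right)} 3 j{\left(-3 \right)} 16 = \left(6 + 4 \left(-5 + 6\right)\right) 3 \cdot 4 \left(-3\right) 16 = \left(6 + 4 \cdot 1\right) 3 \left(-12\right) 16 = \left(6 + 4\right) 3 \left(-12\right) 16 = 10 \cdot 3 \left(-12\right) 16 = 30 \left(-12\right) 16 = \left(-360\right) 16 = -5760$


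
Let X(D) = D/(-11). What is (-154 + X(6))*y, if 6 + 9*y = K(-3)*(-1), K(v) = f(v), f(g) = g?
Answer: 1700/33 ≈ 51.515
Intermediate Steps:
X(D) = -D/11 (X(D) = D*(-1/11) = -D/11)
K(v) = v
y = -⅓ (y = -⅔ + (-3*(-1))/9 = -⅔ + (⅑)*3 = -⅔ + ⅓ = -⅓ ≈ -0.33333)
(-154 + X(6))*y = (-154 - 1/11*6)*(-⅓) = (-154 - 6/11)*(-⅓) = -1700/11*(-⅓) = 1700/33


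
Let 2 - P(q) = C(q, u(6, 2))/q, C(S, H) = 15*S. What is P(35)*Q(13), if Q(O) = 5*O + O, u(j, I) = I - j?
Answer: -1014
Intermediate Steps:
Q(O) = 6*O
P(q) = -13 (P(q) = 2 - 15*q/q = 2 - 1*15 = 2 - 15 = -13)
P(35)*Q(13) = -78*13 = -13*78 = -1014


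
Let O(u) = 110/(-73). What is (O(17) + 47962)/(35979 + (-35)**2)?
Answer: 875279/678973 ≈ 1.2891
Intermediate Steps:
O(u) = -110/73 (O(u) = 110*(-1/73) = -110/73)
(O(17) + 47962)/(35979 + (-35)**2) = (-110/73 + 47962)/(35979 + (-35)**2) = 3501116/(73*(35979 + 1225)) = (3501116/73)/37204 = (3501116/73)*(1/37204) = 875279/678973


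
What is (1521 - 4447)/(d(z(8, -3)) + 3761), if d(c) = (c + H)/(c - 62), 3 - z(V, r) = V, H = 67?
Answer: -196042/251925 ≈ -0.77818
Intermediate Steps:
z(V, r) = 3 - V
d(c) = (67 + c)/(-62 + c) (d(c) = (c + 67)/(c - 62) = (67 + c)/(-62 + c))
(1521 - 4447)/(d(z(8, -3)) + 3761) = (1521 - 4447)/((67 + (3 - 1*8))/(-62 + (3 - 1*8)) + 3761) = -2926/((67 + (3 - 8))/(-62 + (3 - 8)) + 3761) = -2926/((67 - 5)/(-62 - 5) + 3761) = -2926/(62/(-67) + 3761) = -2926/(-1/67*62 + 3761) = -2926/(-62/67 + 3761) = -2926/251925/67 = -2926*67/251925 = -196042/251925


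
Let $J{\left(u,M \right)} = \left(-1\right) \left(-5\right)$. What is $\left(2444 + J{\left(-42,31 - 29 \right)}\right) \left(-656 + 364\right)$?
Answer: $-715108$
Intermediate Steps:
$J{\left(u,M \right)} = 5$
$\left(2444 + J{\left(-42,31 - 29 \right)}\right) \left(-656 + 364\right) = \left(2444 + 5\right) \left(-656 + 364\right) = 2449 \left(-292\right) = -715108$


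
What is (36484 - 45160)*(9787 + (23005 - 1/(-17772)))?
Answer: -421349524275/1481 ≈ -2.8450e+8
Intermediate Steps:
(36484 - 45160)*(9787 + (23005 - 1/(-17772))) = -8676*(9787 + (23005 - 1*(-1/17772))) = -8676*(9787 + (23005 + 1/17772)) = -8676*(9787 + 408844861/17772) = -8676*582779425/17772 = -421349524275/1481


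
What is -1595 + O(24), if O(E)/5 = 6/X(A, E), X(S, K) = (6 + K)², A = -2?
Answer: -47849/30 ≈ -1595.0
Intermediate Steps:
O(E) = 30/(6 + E)² (O(E) = 5*(6/((6 + E)²)) = 5*(6/(6 + E)²) = 30/(6 + E)²)
-1595 + O(24) = -1595 + 30/(6 + 24)² = -1595 + 30/30² = -1595 + 30*(1/900) = -1595 + 1/30 = -47849/30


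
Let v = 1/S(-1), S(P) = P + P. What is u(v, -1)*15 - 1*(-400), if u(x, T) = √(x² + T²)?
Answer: 400 + 15*√5/2 ≈ 416.77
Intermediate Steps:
S(P) = 2*P
v = -½ (v = 1/(2*(-1)) = 1/(-2) = -½ ≈ -0.50000)
u(x, T) = √(T² + x²)
u(v, -1)*15 - 1*(-400) = √((-1)² + (-½)²)*15 - 1*(-400) = √(1 + ¼)*15 + 400 = √(5/4)*15 + 400 = (√5/2)*15 + 400 = 15*√5/2 + 400 = 400 + 15*√5/2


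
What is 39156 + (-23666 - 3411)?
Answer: 12079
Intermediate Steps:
39156 + (-23666 - 3411) = 39156 - 27077 = 12079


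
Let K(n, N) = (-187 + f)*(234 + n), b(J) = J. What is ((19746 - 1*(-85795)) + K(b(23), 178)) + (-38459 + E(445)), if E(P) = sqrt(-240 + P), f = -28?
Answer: 11827 + sqrt(205) ≈ 11841.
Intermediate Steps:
K(n, N) = -50310 - 215*n (K(n, N) = (-187 - 28)*(234 + n) = -215*(234 + n) = -50310 - 215*n)
((19746 - 1*(-85795)) + K(b(23), 178)) + (-38459 + E(445)) = ((19746 - 1*(-85795)) + (-50310 - 215*23)) + (-38459 + sqrt(-240 + 445)) = ((19746 + 85795) + (-50310 - 4945)) + (-38459 + sqrt(205)) = (105541 - 55255) + (-38459 + sqrt(205)) = 50286 + (-38459 + sqrt(205)) = 11827 + sqrt(205)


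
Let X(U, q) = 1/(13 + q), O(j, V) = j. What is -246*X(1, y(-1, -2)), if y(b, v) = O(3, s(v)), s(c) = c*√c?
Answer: -123/8 ≈ -15.375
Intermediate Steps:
s(c) = c^(3/2)
y(b, v) = 3
-246*X(1, y(-1, -2)) = -246/(13 + 3) = -246/16 = -246*1/16 = -123/8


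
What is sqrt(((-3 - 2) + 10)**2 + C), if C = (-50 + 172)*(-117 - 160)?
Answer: I*sqrt(33769) ≈ 183.76*I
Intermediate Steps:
C = -33794 (C = 122*(-277) = -33794)
sqrt(((-3 - 2) + 10)**2 + C) = sqrt(((-3 - 2) + 10)**2 - 33794) = sqrt((-5 + 10)**2 - 33794) = sqrt(5**2 - 33794) = sqrt(25 - 33794) = sqrt(-33769) = I*sqrt(33769)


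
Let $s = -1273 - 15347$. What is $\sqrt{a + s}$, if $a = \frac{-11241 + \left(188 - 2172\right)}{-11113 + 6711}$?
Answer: $\frac{i \sqrt{321997562030}}{4402} \approx 128.91 i$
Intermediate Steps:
$a = \frac{13225}{4402}$ ($a = \frac{-11241 + \left(188 - 2172\right)}{-4402} = \left(-11241 - 1984\right) \left(- \frac{1}{4402}\right) = \left(-13225\right) \left(- \frac{1}{4402}\right) = \frac{13225}{4402} \approx 3.0043$)
$s = -16620$
$\sqrt{a + s} = \sqrt{\frac{13225}{4402} - 16620} = \sqrt{- \frac{73148015}{4402}} = \frac{i \sqrt{321997562030}}{4402}$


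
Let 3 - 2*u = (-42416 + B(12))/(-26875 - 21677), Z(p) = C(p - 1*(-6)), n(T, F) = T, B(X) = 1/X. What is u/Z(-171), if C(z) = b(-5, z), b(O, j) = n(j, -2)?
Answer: -176983/27466560 ≈ -0.0064436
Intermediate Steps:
b(O, j) = j
C(z) = z
Z(p) = 6 + p (Z(p) = p - 1*(-6) = p + 6 = 6 + p)
u = 176983/166464 (u = 3/2 - (-42416 + 1/12)/(2*(-26875 - 21677)) = 3/2 - (-42416 + 1/12)/(2*(-48552)) = 3/2 - (-508991)*(-1)/(24*48552) = 3/2 - ½*72713/83232 = 3/2 - 72713/166464 = 176983/166464 ≈ 1.0632)
u/Z(-171) = 176983/(166464*(6 - 171)) = (176983/166464)/(-165) = (176983/166464)*(-1/165) = -176983/27466560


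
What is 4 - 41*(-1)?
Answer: 45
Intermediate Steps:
4 - 41*(-1) = 4 + 41 = 45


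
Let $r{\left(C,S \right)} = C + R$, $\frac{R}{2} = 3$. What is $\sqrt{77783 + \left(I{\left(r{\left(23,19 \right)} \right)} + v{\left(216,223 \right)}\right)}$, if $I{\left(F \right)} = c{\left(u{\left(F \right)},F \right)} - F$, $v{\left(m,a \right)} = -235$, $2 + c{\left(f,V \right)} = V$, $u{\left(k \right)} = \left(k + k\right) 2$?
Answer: $\sqrt{77546} \approx 278.47$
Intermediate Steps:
$u{\left(k \right)} = 4 k$ ($u{\left(k \right)} = 2 k 2 = 4 k$)
$R = 6$ ($R = 2 \cdot 3 = 6$)
$c{\left(f,V \right)} = -2 + V$
$r{\left(C,S \right)} = 6 + C$ ($r{\left(C,S \right)} = C + 6 = 6 + C$)
$I{\left(F \right)} = -2$ ($I{\left(F \right)} = \left(-2 + F\right) - F = -2$)
$\sqrt{77783 + \left(I{\left(r{\left(23,19 \right)} \right)} + v{\left(216,223 \right)}\right)} = \sqrt{77783 - 237} = \sqrt{77546}$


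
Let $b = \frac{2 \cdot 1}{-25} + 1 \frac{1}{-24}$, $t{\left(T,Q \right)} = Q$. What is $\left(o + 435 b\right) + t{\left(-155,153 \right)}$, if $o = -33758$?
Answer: $- \frac{1346317}{40} \approx -33658.0$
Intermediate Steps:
$b = - \frac{73}{600}$ ($b = 2 \left(- \frac{1}{25}\right) + 1 \left(- \frac{1}{24}\right) = - \frac{2}{25} - \frac{1}{24} = - \frac{73}{600} \approx -0.12167$)
$\left(o + 435 b\right) + t{\left(-155,153 \right)} = \left(-33758 + 435 \left(- \frac{73}{600}\right)\right) + 153 = \left(-33758 - \frac{2117}{40}\right) + 153 = - \frac{1352437}{40} + 153 = - \frac{1346317}{40}$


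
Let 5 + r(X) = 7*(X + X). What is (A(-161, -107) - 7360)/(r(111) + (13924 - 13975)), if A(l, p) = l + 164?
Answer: -1051/214 ≈ -4.9112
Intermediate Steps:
A(l, p) = 164 + l
r(X) = -5 + 14*X (r(X) = -5 + 7*(X + X) = -5 + 7*(2*X) = -5 + 14*X)
(A(-161, -107) - 7360)/(r(111) + (13924 - 13975)) = ((164 - 161) - 7360)/((-5 + 14*111) + (13924 - 13975)) = (3 - 7360)/((-5 + 1554) - 51) = -7357/(1549 - 51) = -7357/1498 = -7357*1/1498 = -1051/214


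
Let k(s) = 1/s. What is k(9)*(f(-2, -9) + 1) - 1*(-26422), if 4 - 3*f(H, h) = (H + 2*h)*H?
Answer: 237787/9 ≈ 26421.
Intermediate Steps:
f(H, h) = 4/3 - H*(H + 2*h)/3 (f(H, h) = 4/3 - (H + 2*h)*H/3 = 4/3 - H*(H + 2*h)/3)
k(9)*(f(-2, -9) + 1) - 1*(-26422) = ((4/3 - 1/3*(-2)**2 - 2/3*(-2)*(-9)) + 1)/9 - 1*(-26422) = ((4/3 - 1/3*4 - 12) + 1)/9 + 26422 = ((4/3 - 4/3 - 12) + 1)/9 + 26422 = (-12 + 1)/9 + 26422 = (1/9)*(-11) + 26422 = -11/9 + 26422 = 237787/9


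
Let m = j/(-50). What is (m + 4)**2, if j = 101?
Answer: 9801/2500 ≈ 3.9204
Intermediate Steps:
m = -101/50 (m = 101/(-50) = 101*(-1/50) = -101/50 ≈ -2.0200)
(m + 4)**2 = (-101/50 + 4)**2 = (99/50)**2 = 9801/2500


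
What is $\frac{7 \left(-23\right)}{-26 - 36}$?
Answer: $\frac{161}{62} \approx 2.5968$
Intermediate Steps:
$\frac{7 \left(-23\right)}{-26 - 36} = - \frac{161}{-62} = \left(-161\right) \left(- \frac{1}{62}\right) = \frac{161}{62}$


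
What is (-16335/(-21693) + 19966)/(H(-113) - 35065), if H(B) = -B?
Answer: -144379591/252737912 ≈ -0.57126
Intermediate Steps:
(-16335/(-21693) + 19966)/(H(-113) - 35065) = (-16335/(-21693) + 19966)/(-1*(-113) - 35065) = (-16335*(-1/21693) + 19966)/(113 - 35065) = (5445/7231 + 19966)/(-34952) = (144379591/7231)*(-1/34952) = -144379591/252737912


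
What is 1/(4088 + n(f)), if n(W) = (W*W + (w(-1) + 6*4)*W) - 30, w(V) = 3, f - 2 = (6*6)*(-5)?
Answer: 1/30936 ≈ 3.2325e-5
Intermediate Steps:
f = -178 (f = 2 + (6*6)*(-5) = 2 + 36*(-5) = 2 - 180 = -178)
n(W) = -30 + W² + 27*W (n(W) = (W*W + (3 + 6*4)*W) - 30 = (W² + (3 + 24)*W) - 30 = (W² + 27*W) - 30 = -30 + W² + 27*W)
1/(4088 + n(f)) = 1/(4088 + (-30 + (-178)² + 27*(-178))) = 1/(4088 + (-30 + 31684 - 4806)) = 1/(4088 + 26848) = 1/30936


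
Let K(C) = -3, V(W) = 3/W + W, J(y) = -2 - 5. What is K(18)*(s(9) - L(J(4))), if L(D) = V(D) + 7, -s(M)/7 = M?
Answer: 1314/7 ≈ 187.71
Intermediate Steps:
s(M) = -7*M
J(y) = -7
V(W) = W + 3/W (V(W) = 3/W + W = W + 3/W)
L(D) = 7 + D + 3/D (L(D) = (D + 3/D) + 7 = 7 + D + 3/D)
K(18)*(s(9) - L(J(4))) = -3*(-7*9 - (7 - 7 + 3/(-7))) = -3*(-63 - (7 - 7 + 3*(-1/7))) = -3*(-63 - (7 - 7 - 3/7)) = -3*(-63 - 1*(-3/7)) = -3*(-63 + 3/7) = -3*(-438/7) = 1314/7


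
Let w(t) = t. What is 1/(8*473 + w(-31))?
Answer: 1/3753 ≈ 0.00026645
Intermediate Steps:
1/(8*473 + w(-31)) = 1/(8*473 - 31) = 1/(3784 - 31) = 1/3753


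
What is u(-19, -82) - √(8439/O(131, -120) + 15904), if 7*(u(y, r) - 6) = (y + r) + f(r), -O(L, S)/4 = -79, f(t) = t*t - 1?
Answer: 952 - √397694137/158 ≈ 825.78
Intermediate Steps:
f(t) = -1 + t² (f(t) = t² - 1 = -1 + t²)
O(L, S) = 316 (O(L, S) = -4*(-79) = 316)
u(y, r) = 41/7 + r/7 + y/7 + r²/7 (u(y, r) = 6 + ((y + r) + (-1 + r²))/7 = 6 + ((r + y) + (-1 + r²))/7 = 6 + (-1 + r + y + r²)/7 = 6 + (-⅐ + r/7 + y/7 + r²/7) = 41/7 + r/7 + y/7 + r²/7)
u(-19, -82) - √(8439/O(131, -120) + 15904) = (41/7 + (⅐)*(-82) + (⅐)*(-19) + (⅐)*(-82)²) - √(8439/316 + 15904) = (41/7 - 82/7 - 19/7 + (⅐)*6724) - √(8439*(1/316) + 15904) = (41/7 - 82/7 - 19/7 + 6724/7) - √(8439/316 + 15904) = 952 - √(5034103/316) = 952 - √397694137/158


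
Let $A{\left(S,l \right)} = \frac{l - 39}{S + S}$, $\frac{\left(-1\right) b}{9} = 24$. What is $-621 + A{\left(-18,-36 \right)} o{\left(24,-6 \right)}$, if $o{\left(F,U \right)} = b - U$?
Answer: $- \frac{2117}{2} \approx -1058.5$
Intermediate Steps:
$b = -216$ ($b = \left(-9\right) 24 = -216$)
$A{\left(S,l \right)} = \frac{-39 + l}{2 S}$
$o{\left(F,U \right)} = -216 - U$
$-621 + A{\left(-18,-36 \right)} o{\left(24,-6 \right)} = -621 + \frac{-39 - 36}{2 \left(-18\right)} \left(-216 - -6\right) = -621 + \frac{1}{2} \left(- \frac{1}{18}\right) \left(-75\right) \left(-216 + 6\right) = -621 + \frac{25}{12} \left(-210\right) = -621 - \frac{875}{2} = - \frac{2117}{2}$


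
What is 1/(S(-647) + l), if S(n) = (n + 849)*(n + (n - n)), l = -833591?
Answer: -1/964285 ≈ -1.0370e-6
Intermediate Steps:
S(n) = n*(849 + n) (S(n) = (849 + n)*(n + 0) = (849 + n)*n = n*(849 + n))
1/(S(-647) + l) = 1/(-647*(849 - 647) - 833591) = 1/(-647*202 - 833591) = 1/(-130694 - 833591) = 1/(-964285) = -1/964285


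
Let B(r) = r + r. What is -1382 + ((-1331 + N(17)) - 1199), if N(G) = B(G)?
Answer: -3878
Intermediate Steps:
B(r) = 2*r
N(G) = 2*G
-1382 + ((-1331 + N(17)) - 1199) = -1382 + ((-1331 + 2*17) - 1199) = -1382 + ((-1331 + 34) - 1199) = -1382 + (-1297 - 1199) = -1382 - 2496 = -3878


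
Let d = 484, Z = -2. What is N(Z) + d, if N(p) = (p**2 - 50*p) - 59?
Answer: 529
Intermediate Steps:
N(p) = -59 + p**2 - 50*p
N(Z) + d = (-59 + (-2)**2 - 50*(-2)) + 484 = (-59 + 4 + 100) + 484 = 45 + 484 = 529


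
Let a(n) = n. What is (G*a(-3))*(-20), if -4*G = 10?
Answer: -150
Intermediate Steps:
G = -5/2 (G = -¼*10 = -5/2 ≈ -2.5000)
(G*a(-3))*(-20) = -5/2*(-3)*(-20) = (15/2)*(-20) = -150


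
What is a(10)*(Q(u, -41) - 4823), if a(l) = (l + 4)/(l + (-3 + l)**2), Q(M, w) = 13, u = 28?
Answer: -67340/59 ≈ -1141.4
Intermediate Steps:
a(l) = (4 + l)/(l + (-3 + l)**2)
a(10)*(Q(u, -41) - 4823) = ((4 + 10)/(10 + (-3 + 10)**2))*(13 - 4823) = (14/(10 + 7**2))*(-4810) = (14/(10 + 49))*(-4810) = (14/59)*(-4810) = -67340/59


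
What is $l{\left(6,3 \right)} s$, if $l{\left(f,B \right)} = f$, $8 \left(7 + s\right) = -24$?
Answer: $-60$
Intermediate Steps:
$s = -10$ ($s = -7 + \frac{1}{8} \left(-24\right) = -7 - 3 = -10$)
$l{\left(6,3 \right)} s = 6 \left(-10\right) = -60$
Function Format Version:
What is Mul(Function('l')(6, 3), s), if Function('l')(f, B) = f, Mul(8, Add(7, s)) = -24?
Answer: -60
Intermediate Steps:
s = -10 (s = Add(-7, Mul(Rational(1, 8), -24)) = Add(-7, -3) = -10)
Mul(Function('l')(6, 3), s) = Mul(6, -10) = -60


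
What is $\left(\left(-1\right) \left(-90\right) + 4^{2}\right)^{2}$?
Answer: $11236$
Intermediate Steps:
$\left(\left(-1\right) \left(-90\right) + 4^{2}\right)^{2} = \left(90 + 16\right)^{2} = 106^{2} = 11236$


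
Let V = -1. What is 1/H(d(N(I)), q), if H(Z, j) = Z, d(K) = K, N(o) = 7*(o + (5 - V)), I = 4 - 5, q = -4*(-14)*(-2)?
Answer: 1/35 ≈ 0.028571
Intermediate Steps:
q = -112 (q = 56*(-2) = -112)
I = -1
N(o) = 42 + 7*o (N(o) = 7*(o + (5 - 1*(-1))) = 7*(o + (5 + 1)) = 7*(o + 6) = 7*(6 + o) = 42 + 7*o)
1/H(d(N(I)), q) = 1/(42 + 7*(-1)) = 1/(42 - 7) = 1/35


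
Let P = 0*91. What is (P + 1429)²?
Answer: 2042041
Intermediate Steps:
P = 0
(P + 1429)² = (0 + 1429)² = 1429² = 2042041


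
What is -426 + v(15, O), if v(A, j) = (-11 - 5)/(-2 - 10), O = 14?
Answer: -1274/3 ≈ -424.67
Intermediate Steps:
v(A, j) = 4/3 (v(A, j) = -16/(-12) = -16*(-1/12) = 4/3)
-426 + v(15, O) = -426 + 4/3 = -1274/3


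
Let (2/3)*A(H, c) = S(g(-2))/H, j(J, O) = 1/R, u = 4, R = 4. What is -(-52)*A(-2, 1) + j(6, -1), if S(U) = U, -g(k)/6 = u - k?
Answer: 5617/4 ≈ 1404.3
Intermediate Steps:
g(k) = -24 + 6*k (g(k) = -6*(4 - k) = -24 + 6*k)
j(J, O) = 1/4
A(H, c) = -54/H (A(H, c) = 3*((-24 + 6*(-2))/H)/2 = 3*((-24 - 12)/H)/2 = 3*(-36/H)/2 = -54/H)
-(-52)*A(-2, 1) + j(6, -1) = -(-52)*(-54/(-2)) + 1/4 = -(-52)*(-54*(-1/2)) + 1/4 = -(-52)*27 + 1/4 = -13*(-108) + 1/4 = 1404 + 1/4 = 5617/4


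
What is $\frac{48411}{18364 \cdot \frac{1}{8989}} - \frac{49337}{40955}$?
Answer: $\frac{17821337122777}{752097620} \approx 23696.0$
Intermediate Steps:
$\frac{48411}{18364 \cdot \frac{1}{8989}} - \frac{49337}{40955} = \frac{48411}{\frac{18364}{8989}} - \frac{49337}{40955} = 48411 \cdot \frac{8989}{18364} - \frac{49337}{40955} = \frac{435166479}{18364} - \frac{49337}{40955} = \frac{17821337122777}{752097620}$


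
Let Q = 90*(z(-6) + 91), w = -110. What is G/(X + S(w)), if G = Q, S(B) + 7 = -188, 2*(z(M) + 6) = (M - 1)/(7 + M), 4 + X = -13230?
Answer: -7335/13429 ≈ -0.54621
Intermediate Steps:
X = -13234 (X = -4 - 13230 = -13234)
z(M) = -6 + (-1 + M)/(2*(7 + M)) (z(M) = -6 + ((M - 1)/(7 + M))/2 = -6 + ((-1 + M)/(7 + M))/2 = -6 + (-1 + M)/(2*(7 + M)))
S(B) = -195 (S(B) = -7 - 188 = -195)
Q = 7335 (Q = 90*((-85 - 11*(-6))/(2*(7 - 6)) + 91) = 90*((1/2)*(-85 + 66)/1 + 91) = 90*((1/2)*1*(-19) + 91) = 90*(-19/2 + 91) = 90*(163/2) = 7335)
G = 7335
G/(X + S(w)) = 7335/(-13234 - 195) = 7335/(-13429) = 7335*(-1/13429) = -7335/13429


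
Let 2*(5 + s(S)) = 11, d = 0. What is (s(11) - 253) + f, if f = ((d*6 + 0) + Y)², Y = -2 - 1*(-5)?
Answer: -487/2 ≈ -243.50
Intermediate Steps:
s(S) = ½ (s(S) = -5 + (½)*11 = -5 + 11/2 = ½)
Y = 3 (Y = -2 + 5 = 3)
f = 9 (f = ((0*6 + 0) + 3)² = ((0 + 0) + 3)² = (0 + 3)² = 3² = 9)
(s(11) - 253) + f = (½ - 253) + 9 = -505/2 + 9 = -487/2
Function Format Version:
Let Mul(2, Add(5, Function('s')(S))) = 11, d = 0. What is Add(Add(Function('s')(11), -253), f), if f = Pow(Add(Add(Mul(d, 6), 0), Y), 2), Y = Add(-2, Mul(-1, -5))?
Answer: Rational(-487, 2) ≈ -243.50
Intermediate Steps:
Function('s')(S) = Rational(1, 2) (Function('s')(S) = Add(-5, Mul(Rational(1, 2), 11)) = Add(-5, Rational(11, 2)) = Rational(1, 2))
Y = 3 (Y = Add(-2, 5) = 3)
f = 9 (f = Pow(Add(Add(Mul(0, 6), 0), 3), 2) = Pow(Add(Add(0, 0), 3), 2) = Pow(Add(0, 3), 2) = Pow(3, 2) = 9)
Add(Add(Function('s')(11), -253), f) = Add(Add(Rational(1, 2), -253), 9) = Add(Rational(-505, 2), 9) = Rational(-487, 2)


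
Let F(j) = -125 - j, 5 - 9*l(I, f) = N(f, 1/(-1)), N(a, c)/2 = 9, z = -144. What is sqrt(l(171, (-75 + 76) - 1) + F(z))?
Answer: sqrt(158)/3 ≈ 4.1899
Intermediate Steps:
N(a, c) = 18 (N(a, c) = 2*9 = 18)
l(I, f) = -13/9 (l(I, f) = 5/9 - 1/9*18 = 5/9 - 2 = -13/9)
sqrt(l(171, (-75 + 76) - 1) + F(z)) = sqrt(-13/9 + (-125 - 1*(-144))) = sqrt(-13/9 + (-125 + 144)) = sqrt(-13/9 + 19) = sqrt(158/9) = sqrt(158)/3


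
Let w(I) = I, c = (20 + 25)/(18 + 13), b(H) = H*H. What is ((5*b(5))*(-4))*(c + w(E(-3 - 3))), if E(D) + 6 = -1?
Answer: 86000/31 ≈ 2774.2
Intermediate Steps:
E(D) = -7 (E(D) = -6 - 1 = -7)
b(H) = H²
c = 45/31 ≈ 1.4516
((5*b(5))*(-4))*(c + w(E(-3 - 3))) = ((5*5²)*(-4))*(45/31 - 7) = ((5*25)*(-4))*(-172/31) = (125*(-4))*(-172/31) = -500*(-172/31) = 86000/31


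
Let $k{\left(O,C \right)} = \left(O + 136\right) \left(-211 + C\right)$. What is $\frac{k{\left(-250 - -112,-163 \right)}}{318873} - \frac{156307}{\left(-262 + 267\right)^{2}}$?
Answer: $- \frac{49842063311}{7971825} \approx -6252.3$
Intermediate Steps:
$k{\left(O,C \right)} = \left(-211 + C\right) \left(136 + O\right)$ ($k{\left(O,C \right)} = \left(136 + O\right) \left(-211 + C\right) = \left(-211 + C\right) \left(136 + O\right)$)
$\frac{k{\left(-250 - -112,-163 \right)}}{318873} - \frac{156307}{\left(-262 + 267\right)^{2}} = \frac{-28696 - 211 \left(-250 - -112\right) + 136 \left(-163\right) - 163 \left(-250 - -112\right)}{318873} - \frac{156307}{\left(-262 + 267\right)^{2}} = \left(-28696 - 211 \left(-250 + 112\right) - 22168 - 163 \left(-250 + 112\right)\right) \frac{1}{318873} - \frac{156307}{5^{2}} = \left(-28696 - -29118 - 22168 - -22494\right) \frac{1}{318873} - \frac{156307}{25} = \left(-28696 + 29118 - 22168 + 22494\right) \frac{1}{318873} - \frac{156307}{25} = 748 \cdot \frac{1}{318873} - \frac{156307}{25} = \frac{748}{318873} - \frac{156307}{25} = - \frac{49842063311}{7971825}$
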